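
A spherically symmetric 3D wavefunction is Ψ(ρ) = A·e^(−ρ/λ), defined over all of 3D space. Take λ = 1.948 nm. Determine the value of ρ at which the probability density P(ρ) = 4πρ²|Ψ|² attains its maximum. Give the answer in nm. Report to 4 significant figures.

ρ ≈ 1.948 nm

Differentiate P(ρ) = 4πρ²|Ψ|² with respect to ρ and set to zero.
This gives ρ = λ.
With λ = 1.948, the most probable radial distance is 1.9480 nm.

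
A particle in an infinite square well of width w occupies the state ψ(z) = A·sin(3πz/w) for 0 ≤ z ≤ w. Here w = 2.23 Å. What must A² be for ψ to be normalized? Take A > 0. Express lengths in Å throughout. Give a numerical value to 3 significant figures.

A^2 ≈ 0.897 Å^(-1)

Require ∫ |ψ|² dz = 1 over the whole domain.
With ∫₀^w sin²(nπz/w) dz = w/2, ∫|ψ|² dz = A²·(w/2).
Setting this equal to 1 gives A² = 1/(w/2).
Substituting w = 2.23 gives A² = 0.8969, so A = 0.9470.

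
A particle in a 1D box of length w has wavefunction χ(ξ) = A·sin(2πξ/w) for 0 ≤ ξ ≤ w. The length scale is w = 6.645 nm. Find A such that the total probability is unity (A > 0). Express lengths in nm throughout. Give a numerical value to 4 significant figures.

A ≈ 0.5486 nm^(-1/2)

Normalization requires ∫|χ|² dξ = 1, integrated from 0 to w.
With χ = A·sin(2πξ/w), the integral evaluates to A²·[w/2].
Hence A² = 1/[w/2].
With w = 6.645: A² = 0.30098 and A = 0.54861.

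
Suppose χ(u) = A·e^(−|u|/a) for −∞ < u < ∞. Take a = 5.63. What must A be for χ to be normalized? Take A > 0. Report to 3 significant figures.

A ≈ 0.421

Normalization requires ∫|χ|² du = 1, integrated from −∞ to ∞.
With χ = A·e^(−|u|/a), the integral evaluates to A²·[a].
So A² = (a)^(−1).
Plugging in a = 5.63 yields A = 0.4214.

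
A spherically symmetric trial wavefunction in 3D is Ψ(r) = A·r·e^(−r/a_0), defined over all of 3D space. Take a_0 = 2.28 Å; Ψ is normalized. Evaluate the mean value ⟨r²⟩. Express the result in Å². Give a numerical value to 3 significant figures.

The expectation value is the |Ψ|²-weighted average of r^2: ∫ r^2|Ψ|² 4πr² dr.
Using ∫₀^∞ rⁿ e^(−αr) dr = n!/αⁿ⁺¹, evaluating both integrals, ⟨r²⟩ = 15·a_0^2/2.
Putting a_0 = 2.28 gives 38.99.

⟨r^2⟩ ≈ 39.0 Å^2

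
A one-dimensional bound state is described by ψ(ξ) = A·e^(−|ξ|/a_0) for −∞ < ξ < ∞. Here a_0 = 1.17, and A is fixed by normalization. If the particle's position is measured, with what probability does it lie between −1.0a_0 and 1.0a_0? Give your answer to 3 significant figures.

P = ∫_{−1.0a_0}^{1.0a_0} |ψ(ξ)|² dξ.
The normalization integral ∫|ψ|²dξ over the whole domain equals a_0·A², and A² cancels in the ratio.
By symmetry take twice the ξ ≥ 0 contribution in numerator and denominator; the 2's cancel. Let u = ξ/a_0; then A² and the length scale cancel, so P = ∫_{0}^{1.0} e^(-2·u) du ÷ ∫_{0}^{∞} e^(-2·u) du.
Using ∫ e^(-2·u) du = -e^(-2·u)/2, the numerator is 1/2 - e^(-2)/2 and the denominator is 1/2.
Taking the ratio, P = 0.8647.

P ≈ 0.865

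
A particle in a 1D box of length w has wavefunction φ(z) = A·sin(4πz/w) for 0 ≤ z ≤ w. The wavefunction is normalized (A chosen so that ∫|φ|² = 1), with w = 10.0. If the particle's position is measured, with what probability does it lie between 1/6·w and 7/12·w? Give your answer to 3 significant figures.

|φ|² is the probability density, so P = ∫_{1/6·w}^{7/12·w} |φ|² dz.
With A² fixed by ∫|φ|² = 1, i.e. A² = (w/2)^(−1), substitute and integrate.
In terms of u = z/w (A² and the length scale cancel between numerator and denominator), P = [∫_{1/6}^{7/12} sin(4·π·u)^2 du] / [∫_{0}^{1} sin(4·π·u)^2 du].
Using ∫ sin(4·π·u)^2 du = u/2 - sin(4·π·u)·cos(4·π·u)/(8·π), the numerator is -√(3)/(16·π) + 5/24 and the denominator is 1/2.
Evaluating gives P = -√(3)/(8·π) + 5/12.

P ≈ 0.348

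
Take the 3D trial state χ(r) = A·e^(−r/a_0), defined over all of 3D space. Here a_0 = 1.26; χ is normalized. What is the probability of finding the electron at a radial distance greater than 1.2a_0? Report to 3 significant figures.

P ≈ 0.570

P = ∫ |χ|² 4πr² dr over r > 1.2a_0.
The full normalization integral is A²·[π·a_0^3] = 1, fixing A².
Substituting u = r/a_0, A², 4π and the length scale all cancel in the ratio: P = ∫_{1.2}^{∞} u^2·e^(-2·u) du / ∫_{0}^{∞} u^2·e^(-2·u) du.
With ∫ u^2·e^(-2·u) du = -(2·u^2 + 2·u + 1)·e^(-2·u)/4 + C, the region integral is 157·e^(-12/5)/100 and the full one is 1/4.
Taking the ratio yields P = 0.5697.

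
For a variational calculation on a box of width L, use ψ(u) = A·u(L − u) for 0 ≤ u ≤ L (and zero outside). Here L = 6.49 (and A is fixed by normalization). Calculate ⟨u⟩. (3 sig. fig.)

⟨u⟩ = ∫ u |ψ|² du over the full domain.
The ratio of the moment integral to the normalization integral gives ⟨u⟩ = L/2.
Putting L = 6.49 gives 3.245.

⟨u⟩ ≈ 3.25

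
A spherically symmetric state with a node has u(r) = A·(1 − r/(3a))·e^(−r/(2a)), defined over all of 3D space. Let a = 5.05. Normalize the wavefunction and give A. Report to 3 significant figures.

A ≈ 0.0304

Normalization requires ∫|u|² 4πr² dr = 1, integrated from 0 to ∞.
The angular integral contributes 4π, leaving ∫₀^∞ r²|u|² dr.
Carrying out the integral gives A² · 8·π·a^3/3.
With a = 5.05: A² = 0.0009268 and A = 0.03044.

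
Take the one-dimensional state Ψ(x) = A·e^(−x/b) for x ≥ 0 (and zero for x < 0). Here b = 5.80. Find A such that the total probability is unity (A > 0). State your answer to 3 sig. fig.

Require ∫ |Ψ|² dx = 1 over the whole domain.
With Ψ = A·e^(−x/b), the integral evaluates to A²·[b/2].
With b = 5.80: A² = 0.3448 and A = 0.5872.

A ≈ 0.587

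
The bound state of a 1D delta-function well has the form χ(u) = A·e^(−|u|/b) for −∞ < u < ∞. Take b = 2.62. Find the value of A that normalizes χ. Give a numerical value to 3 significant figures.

We need A² ∫|f|² du = 1, taking the integral from −∞ to ∞.
Recall ∫₀^∞ u^m e^(−u/β) du = m!·β^(m+1), carrying out the integral gives A² · b.
Setting this equal to 1 gives A² = 1/(b).
Plugging in b = 2.62 yields A = 0.6178.

A ≈ 0.618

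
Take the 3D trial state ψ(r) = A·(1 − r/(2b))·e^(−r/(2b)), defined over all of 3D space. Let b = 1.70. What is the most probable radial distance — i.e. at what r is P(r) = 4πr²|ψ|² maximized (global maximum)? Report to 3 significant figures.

The maximum of P(r) = 4πr²|ψ|² occurs where its derivative vanishes.
This gives r = b·(√(5) + 3).
With b = 1.70, the most probable radial distance is 8.901.

r ≈ 8.90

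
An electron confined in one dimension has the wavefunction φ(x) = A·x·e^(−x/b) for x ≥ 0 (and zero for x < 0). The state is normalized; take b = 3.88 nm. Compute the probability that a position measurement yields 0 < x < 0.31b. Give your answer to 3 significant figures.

P ≈ 0.0251

The probability is P = ∫ |φ|² dx over [0, 0.31b].
The normalization integral ∫|φ|²dx over the whole domain equals b^3/4·A², and A² cancels in the ratio.
Substituting u = x/b, A² and the length scale cancel in the ratio: P = ∫_{0}^{0.31} u^2·e^(-2·u) du / ∫_{0}^{∞} u^2·e^(-2·u) du.
Using ∫ u^2·e^(-2·u) du = -(2·u^2 + 2·u + 1)·e^(-2·u)/4, the numerator is ≈ 0.0062843 and the denominator is 1/4.
Evaluating gives P = 0.02514.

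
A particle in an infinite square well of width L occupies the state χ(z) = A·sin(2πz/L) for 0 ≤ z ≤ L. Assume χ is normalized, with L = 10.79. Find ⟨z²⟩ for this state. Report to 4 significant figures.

⟨z^2⟩ ≈ 37.33

⟨z²⟩ = ∫ z^2 |χ|² dz over the full domain.
Evaluating both integrals, ⟨z²⟩ = -L^2/(8·π^2) + L^2/3.
With L = 10.79, ⟨z^2⟩ = 37.334.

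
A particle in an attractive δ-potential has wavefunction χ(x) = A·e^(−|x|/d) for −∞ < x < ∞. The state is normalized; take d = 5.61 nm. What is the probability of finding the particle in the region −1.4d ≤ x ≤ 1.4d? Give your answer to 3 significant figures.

P ≈ 0.939

P = ∫_{−1.4d}^{1.4d} |χ(x)|² dx.
With A² fixed by ∫|χ|² = 1, i.e. A² = (d)^(−1), substitute and integrate.
Both integrals are even about x = 0, so only the x ≥ 0 halves are needed (the factors of 2 cancel). Substituting u = x/d, A² and the length scale cancel in the ratio: P = ∫_{0}^{1.4} e^(-2·u) du / ∫_{0}^{∞} e^(-2·u) du.
An antiderivative of e^(-2·u) is -e^(-2·u)/2; evaluating from 0 to 1.4 gives 1/2 - e^(-14/5)/2, while the full integral is 1/2.
The result is P = 0.9392.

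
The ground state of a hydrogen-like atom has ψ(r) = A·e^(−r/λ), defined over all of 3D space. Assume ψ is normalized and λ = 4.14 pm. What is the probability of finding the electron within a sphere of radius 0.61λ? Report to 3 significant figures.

Integrate the radial probability density 4πr²|ψ|² over r ≤ 0.61λ.
The full normalization integral is A²·[π·λ^3] = 1, fixing A².
In terms of u = r/λ (A², 4π and the length scale all cancel between numerator and denominator), P = [∫_{0}^{0.61} u^2·e^(-2·u) du] / [∫_{0}^{∞} u^2·e^(-2·u) du].
With ∫ u^2·e^(-2·u) du = -(2·u^2 + 2·u + 1)·e^(-2·u)/4 + C, the region integral is ≈ 0.031220 and the full one is 1/4.
Taking the ratio yields P = 0.1249.

P ≈ 0.125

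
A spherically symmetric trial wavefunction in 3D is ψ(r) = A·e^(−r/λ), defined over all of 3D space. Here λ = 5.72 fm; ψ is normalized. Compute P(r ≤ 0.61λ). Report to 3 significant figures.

Integrate the radial probability density 4πr²|ψ|² over r ≤ 0.61λ.
A² is fixed by ∫₀^∞ 4πr²|ψ|² dr = 1, i.e. A² = (π·λ^3)^(−1).
Substituting u = r/λ, A², 4π and the length scale all cancel in the ratio: P = ∫_{0}^{0.61} u^2·e^(-2·u) du / ∫_{0}^{∞} u^2·e^(-2·u) du.
Using ∫ u^2·e^(-2·u) du = -(2·u^2 + 2·u + 1)·e^(-2·u)/4, the numerator is ≈ 0.031220 and the denominator is 1/4.
This evaluates to P = 0.1249.

P ≈ 0.125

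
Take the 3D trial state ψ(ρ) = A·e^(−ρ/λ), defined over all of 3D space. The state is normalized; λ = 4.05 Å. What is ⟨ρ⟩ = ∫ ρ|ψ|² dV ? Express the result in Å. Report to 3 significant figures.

⟨ρ⟩ ≈ 6.08 Å

⟨ρ⟩ = ∫ ρ |ψ|² 4πρ² dρ over the full domain.
With ∫₀^∞ ρ^3 e^(−αρ) dρ = 3!/α^4, evaluating both integrals, ⟨ρ⟩ = 3·λ/2.
Putting λ = 4.05 gives 6.075.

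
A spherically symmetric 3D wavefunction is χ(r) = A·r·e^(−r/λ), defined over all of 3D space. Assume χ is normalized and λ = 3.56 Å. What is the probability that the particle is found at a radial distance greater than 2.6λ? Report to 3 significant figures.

With dV = 4πr²dr, the probability is ∫|χ|² dV over r > 2.6λ.
A² is fixed by ∫₀^∞ 4πr²|χ|² dr = 1, i.e. A² = (3·π·λ^5)^(−1).
In terms of u = r/λ (A², 4π and the length scale all cancel between numerator and denominator), P = [∫_{2.6}^{∞} u^4·e^(-2·u) du] / [∫_{0}^{∞} u^4·e^(-2·u) du].
An antiderivative of u^4·e^(-2·u) is -(u^4/2 + u^3 + 3·u^2/2 + 3·u/2 + 3/4)·e^(-2·u); evaluating from 2.6 to ∞ gives ≈ 0.30460, while the full integral is 3/4.
The region integral divided by the full integral gives P = 0.4061.

P ≈ 0.406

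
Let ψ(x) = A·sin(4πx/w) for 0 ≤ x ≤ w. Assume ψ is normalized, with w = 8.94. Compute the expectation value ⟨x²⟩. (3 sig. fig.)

⟨x²⟩ = ∫ x^2 |ψ|² dx over the full domain.
Using sin²θ = (1 − cos 2θ)/2, evaluating both integrals, ⟨x²⟩ = -w^2/(32·π^2) + w^2/3.
Putting w = 8.94 gives 26.39.

⟨x^2⟩ ≈ 26.4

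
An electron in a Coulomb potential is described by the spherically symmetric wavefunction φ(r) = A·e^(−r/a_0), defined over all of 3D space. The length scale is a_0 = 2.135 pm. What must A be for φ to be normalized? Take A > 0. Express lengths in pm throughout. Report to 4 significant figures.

A ≈ 0.1809 pm^(-3/2)

The normalization condition is ∫|φ|² 4πr² dr = 1 from 0 to ∞.
(Spherical symmetry: dV = 4πr² dr.)
Using ∫₀^∞ rⁿ e^(−αr) dr = n!/αⁿ⁺¹, with φ = A·e^(−r/a_0), the integral evaluates to A²·[π·a_0^3].
Plugging in a_0 = 2.135 yields A = 0.18085.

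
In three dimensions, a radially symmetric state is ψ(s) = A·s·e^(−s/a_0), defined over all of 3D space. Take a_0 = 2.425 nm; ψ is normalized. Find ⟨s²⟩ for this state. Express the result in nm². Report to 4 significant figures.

⟨s^2⟩ ≈ 44.10 nm^2

The expectation value is the |ψ|²-weighted average of s^2: ∫ s^2|ψ|² 4πs² ds.
Evaluating both integrals, ⟨s²⟩ = 15·a_0^2/2.
Putting a_0 = 2.425 gives 44.105.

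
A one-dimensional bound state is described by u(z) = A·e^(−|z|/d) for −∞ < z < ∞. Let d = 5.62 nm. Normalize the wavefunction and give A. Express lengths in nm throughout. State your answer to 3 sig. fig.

A ≈ 0.422 nm^(-1/2)

We need A² ∫|f|² dz = 1, taking the integral from −∞ to ∞.
With u = A·e^(−|z|/d), the integral evaluates to A²·[d].
Hence A² = 1/[d].
Substituting d = 5.62 gives A² = 0.1779, so A = 0.4218.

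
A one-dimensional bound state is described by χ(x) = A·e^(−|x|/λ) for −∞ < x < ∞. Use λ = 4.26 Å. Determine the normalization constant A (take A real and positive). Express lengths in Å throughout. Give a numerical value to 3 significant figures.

A ≈ 0.485 Å^(-1/2)

Require ∫ |χ|² dx = 1 over the whole domain.
With χ = A·e^(−|x|/λ), the integral evaluates to A²·[λ].
So A² = (λ)^(−1).
Plugging in λ = 4.26 yields A = 0.4845.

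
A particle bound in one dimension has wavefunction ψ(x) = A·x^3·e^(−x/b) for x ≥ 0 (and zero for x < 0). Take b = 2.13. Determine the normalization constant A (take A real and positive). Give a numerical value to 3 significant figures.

A ≈ 0.0299

The normalization condition is ∫|ψ|² dx = 1 from 0 to ∞.
Using ∫₀^∞ xⁿ e^(−αx) dx = n!/αⁿ⁺¹, ∫|ψ|² dx = A²·(45·b^7/8).
Setting this equal to 1 gives A² = 1/(45·b^7/8).
Plugging in b = 2.13 yields A = 0.02990.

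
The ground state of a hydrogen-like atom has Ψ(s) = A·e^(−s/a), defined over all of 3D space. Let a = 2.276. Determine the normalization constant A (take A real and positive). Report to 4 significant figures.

We need A² ∫|f|² 4πs² ds = 1, taking the integral from 0 to ∞.
In 3D with spherical symmetry the volume element is 4πs² ds.
The integral (without the A² prefactor) comes out to π·a^3.
Substituting a = 2.276 gives A² = 0.026998, so A = 0.16431.

A ≈ 0.1643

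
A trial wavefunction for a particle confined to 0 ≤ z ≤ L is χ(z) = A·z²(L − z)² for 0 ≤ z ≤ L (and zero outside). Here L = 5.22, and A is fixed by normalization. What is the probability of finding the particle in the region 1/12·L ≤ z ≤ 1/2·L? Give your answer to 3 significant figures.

P ≈ 0.500

The probability is P = ∫ |χ|² dz over [1/12·L, 1/2·L].
With A² fixed by ∫|χ|² = 1, i.e. A² = (L^9/630)^(−1), substitute and integrate.
Let u = z/L; then A² and the length scale cancel, so P = ∫_{1/12}^{1/2} u^4·(1 - u)^4 du ÷ ∫_{0}^{1} u^4·(1 - u)^4 du.
With ∫ u^4·(1 - u)^4 du = u^5·(70·u^4 - 315·u^3 + 540·u^2 - 420·u + 126)/630 + C, the region integral is ≈ 0.00079305 and the full one is 1/630.
Evaluating gives P = 0.4996.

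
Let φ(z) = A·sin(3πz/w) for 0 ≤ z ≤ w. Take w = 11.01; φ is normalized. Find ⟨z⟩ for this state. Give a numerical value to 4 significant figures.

⟨z⟩ = ∫ z |φ|² dz over the full domain.
With ∫₀^w sin²(nπz/w) dz = w/2, evaluating both integrals, ⟨z⟩ = w/2.
With w = 11.01, ⟨z⟩ = 5.5050.

⟨z⟩ ≈ 5.505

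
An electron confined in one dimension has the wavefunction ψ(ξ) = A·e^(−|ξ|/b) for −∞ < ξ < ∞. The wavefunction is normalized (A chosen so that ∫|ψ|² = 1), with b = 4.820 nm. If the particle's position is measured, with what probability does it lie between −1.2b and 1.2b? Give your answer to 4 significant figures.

P ≈ 0.9093

The probability is P = ∫ |ψ|² dξ over [−1.2b, 1.2b].
With A² fixed by ∫|ψ|² = 1, i.e. A² = (b)^(−1), substitute and integrate.
By symmetry take twice the ξ ≥ 0 contribution in numerator and denominator; the 2's cancel. Let u = ξ/b; then A² and the length scale cancel, so P = ∫_{0}^{1.2} e^(-2·u) du ÷ ∫_{0}^{∞} e^(-2·u) du.
With ∫ e^(-2·u) du = -e^(-2·u)/2 + C, the region integral is 1/2 - e^(-12/5)/2 and the full one is 1/2.
Taking the ratio, P = 0.90928.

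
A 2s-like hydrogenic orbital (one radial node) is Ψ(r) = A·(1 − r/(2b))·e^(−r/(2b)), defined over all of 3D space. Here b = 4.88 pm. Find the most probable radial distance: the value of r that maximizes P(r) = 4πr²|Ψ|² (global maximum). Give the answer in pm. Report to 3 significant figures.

Differentiate P(r) = 4πr²|Ψ|² with respect to r and set to zero.
Solving yields r = b·(√(5) + 3).
With b = 4.88, the most probable radial distance is 25.55 pm.

r ≈ 25.6 pm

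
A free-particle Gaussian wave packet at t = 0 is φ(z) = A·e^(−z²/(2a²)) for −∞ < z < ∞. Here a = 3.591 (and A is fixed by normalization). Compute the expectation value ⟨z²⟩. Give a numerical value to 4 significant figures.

⟨z^2⟩ ≈ 6.448

⟨z²⟩ = ∫ z^2 |φ|² dz over the full domain.
Evaluating both integrals, ⟨z²⟩ = a^2/2.
With a = 3.591, ⟨z^2⟩ = 6.4476.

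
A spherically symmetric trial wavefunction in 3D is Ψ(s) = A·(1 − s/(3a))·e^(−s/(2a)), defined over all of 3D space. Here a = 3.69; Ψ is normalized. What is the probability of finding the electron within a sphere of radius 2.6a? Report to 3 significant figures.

P = ∫ |Ψ|² 4πs² ds over s ≤ 2.6a.
Normalization gives A² = 1/(8·π·a^3/3).
In terms of u = s/a (A², 4π and the length scale all cancel between numerator and denominator), P = [∫_{0}^{2.6} u^2·(1 - u/3)^2·e^(-u) du] / [∫_{0}^{∞} u^2·(1 - u/3)^2·e^(-u) du].
With ∫ u^2·(1 - u/3)^2·e^(-u) du = (-u^4 + 2·u^3 - 3·u^2 - 6·u - 6)·e^(-u)/9 + C, the region integral is ≈ 0.23402 and the full one is 2/3.
Taking the ratio yields P = 0.3510.

P ≈ 0.351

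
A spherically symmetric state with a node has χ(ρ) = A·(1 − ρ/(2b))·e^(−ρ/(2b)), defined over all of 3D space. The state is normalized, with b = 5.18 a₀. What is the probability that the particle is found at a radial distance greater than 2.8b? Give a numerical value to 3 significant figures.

Integrate the radial probability density 4πρ²|χ|² over ρ > 2.8b.
The full normalization integral is A²·[8·π·b^3] = 1, fixing A².
Let u = ρ/b; then A², 4π and the length scale all cancel, so P = ∫_{2.8}^{∞} u^2·(1 - u/2)^2·e^(-u) du ÷ ∫_{0}^{∞} u^2·(1 - u/2)^2·e^(-u) du.
An antiderivative of u^2·(1 - u/2)^2·e^(-u) is -(u^4/4 + u^2 + 2·u + 2)·e^(-u); evaluating from 2.8 to ∞ gives ≈ 1.8733, while the full integral is 2.
The region integral divided by the full integral gives P = 0.9367.

P ≈ 0.937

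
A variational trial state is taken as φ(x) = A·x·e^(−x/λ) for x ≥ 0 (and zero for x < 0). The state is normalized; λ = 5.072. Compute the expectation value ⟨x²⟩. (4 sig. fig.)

⟨x^2⟩ ≈ 77.18

The expectation value is the |φ|²-weighted average of x^2: ∫ x^2|φ|² dx.
The ratio of the moment integral to the normalization integral gives ⟨x²⟩ = 3·λ^2.
Putting λ = 5.072 gives 77.176.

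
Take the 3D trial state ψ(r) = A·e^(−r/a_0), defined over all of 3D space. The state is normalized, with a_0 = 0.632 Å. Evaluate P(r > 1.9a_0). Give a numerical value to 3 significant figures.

P ≈ 0.269

P = ∫ |ψ|² 4πr² dr over r > 1.9a_0.
The full normalization integral is A²·[π·a_0^3] = 1, fixing A².
Substituting u = r/a_0, A², 4π and the length scale all cancel in the ratio: P = ∫_{1.9}^{∞} u^2·e^(-2·u) du / ∫_{0}^{∞} u^2·e^(-2·u) du.
An antiderivative of u^2·e^(-2·u) is -(2·u^2 + 2·u + 1)·e^(-2·u)/4; evaluating from 1.9 to ∞ gives 601·e^(-19/5)/200, while the full integral is 1/4.
The region integral divided by the full integral gives P = 0.2689.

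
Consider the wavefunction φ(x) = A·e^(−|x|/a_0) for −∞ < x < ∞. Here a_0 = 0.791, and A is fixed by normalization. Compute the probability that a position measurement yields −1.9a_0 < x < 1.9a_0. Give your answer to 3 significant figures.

P ≈ 0.978

P = ∫_{−1.9a_0}^{1.9a_0} |φ(x)|² dx.
Since A² = 1/(a_0), this is the region integral divided by the full normalization integral.
Both integrals are even about x = 0, so only the x ≥ 0 halves are needed (the factors of 2 cancel). Substituting u = x/a_0, A² and the length scale cancel in the ratio: P = ∫_{0}^{1.9} e^(-2·u) du / ∫_{0}^{∞} e^(-2·u) du.
Using ∫ e^(-2·u) du = -e^(-2·u)/2, the numerator is 1/2 - e^(-19/5)/2 and the denominator is 1/2.
This works out to P = 0.9776.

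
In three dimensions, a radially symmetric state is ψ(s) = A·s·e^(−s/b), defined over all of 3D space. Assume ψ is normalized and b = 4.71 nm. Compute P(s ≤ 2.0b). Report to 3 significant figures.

P ≈ 0.371

With dV = 4πs²ds, the probability is ∫|ψ|² dV over s ≤ 2.0b.
Normalization gives A² = 1/(3·π·b^5).
Substituting u = s/b, A², 4π and the length scale all cancel in the ratio: P = ∫_{0}^{2.0} u^4·e^(-2·u) du / ∫_{0}^{∞} u^4·e^(-2·u) du.
An antiderivative of u^4·e^(-2·u) is -(u^4/2 + u^3 + 3·u^2/2 + 3·u/2 + 3/4)·e^(-2·u); evaluating from 0 to 2.0 gives 3/4 - 103·e^(-4)/4, while the full integral is 3/4.
This evaluates to P = 0.3712.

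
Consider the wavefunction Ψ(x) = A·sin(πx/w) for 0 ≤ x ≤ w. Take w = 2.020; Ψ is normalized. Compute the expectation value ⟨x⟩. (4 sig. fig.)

⟨x⟩ ≈ 1.010

⟨x⟩ = ∫ x |Ψ|² dx over the full domain.
With ∫₀^w sin²(nπx/w) dx = w/2, evaluating both integrals, ⟨x⟩ = w/2.
With w = 2.020, ⟨x⟩ = 1.0100.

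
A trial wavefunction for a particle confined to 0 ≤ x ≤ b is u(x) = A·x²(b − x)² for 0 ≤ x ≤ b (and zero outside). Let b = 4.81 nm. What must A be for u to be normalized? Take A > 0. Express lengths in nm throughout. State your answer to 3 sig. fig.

We need A² ∫|f|² dx = 1, taking the integral from 0 to b.
Expanding the polynomial and integrating term by term, with u = A·x²(b − x)², the integral evaluates to A²·[b^9/630].
Hence A² = 1/[b^9/630].
Substituting b = 4.81 gives A² = 0.0004571, so A = 0.02138.

A ≈ 0.0214 nm^(-9/2)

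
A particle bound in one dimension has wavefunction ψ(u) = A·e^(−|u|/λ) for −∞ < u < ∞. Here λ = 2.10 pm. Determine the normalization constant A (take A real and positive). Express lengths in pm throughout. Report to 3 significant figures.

A ≈ 0.690 pm^(-1/2)

We need A² ∫|f|² du = 1, taking the integral from −∞ to ∞.
With ψ = A·e^(−|u|/λ), the integral evaluates to A²·[λ].
With λ = 2.10: A² = 0.4762 and A = 0.6901.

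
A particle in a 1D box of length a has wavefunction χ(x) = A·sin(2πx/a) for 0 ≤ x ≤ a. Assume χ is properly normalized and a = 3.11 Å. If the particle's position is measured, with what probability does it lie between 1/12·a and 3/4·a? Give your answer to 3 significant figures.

P ≈ 0.736

|χ|² is the probability density, so P = ∫_{1/12·a}^{3/4·a} |χ|² dx.
Since A² = 1/(a/2), this is the region integral divided by the full normalization integral.
In terms of u = x/a (A² and the length scale cancel between numerator and denominator), P = [∫_{1/12}^{3/4} sin(2·π·u)^2 du] / [∫_{0}^{1} sin(2·π·u)^2 du].
Using ∫ sin(2·π·u)^2 du = u/2 - sin(4·π·u)/(8·π), the numerator is √(3)/(16·π) + 1/3 and the denominator is 1/2.
The result is P = √(3)/(8·π) + 2/3.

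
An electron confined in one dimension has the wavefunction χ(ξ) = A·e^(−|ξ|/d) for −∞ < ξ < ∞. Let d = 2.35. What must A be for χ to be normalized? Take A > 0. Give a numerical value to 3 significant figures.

Require ∫ |χ|² dξ = 1 over the whole domain.
With ∫₀^∞ ξ^0 e^(−αξ) dξ = 0!/α^1, with χ = A·e^(−|ξ|/d), the integral evaluates to A²·[d].
Plugging in d = 2.35 yields A = 0.6523.

A ≈ 0.652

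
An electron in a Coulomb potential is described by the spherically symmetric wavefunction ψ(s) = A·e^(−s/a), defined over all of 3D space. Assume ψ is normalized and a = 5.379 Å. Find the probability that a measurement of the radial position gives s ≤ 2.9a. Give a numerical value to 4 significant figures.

Integrate the radial probability density 4πs²|ψ|² over s ≤ 2.9a.
A² is fixed by ∫₀^∞ 4πs²|ψ|² ds = 1, i.e. A² = (π·a^3)^(−1).
Let u = s/a; then A², 4π and the length scale all cancel, so P = ∫_{0}^{2.9} u^2·e^(-2·u) du ÷ ∫_{0}^{∞} u^2·e^(-2·u) du.
With ∫ u^2·e^(-2·u) du = -(2·u^2 + 2·u + 1)·e^(-2·u)/4 + C, the region integral is 1/4 - 1181·e^(-29/5)/200 and the full one is 1/4.
Taking the ratio yields P = 0.92849.

P ≈ 0.9285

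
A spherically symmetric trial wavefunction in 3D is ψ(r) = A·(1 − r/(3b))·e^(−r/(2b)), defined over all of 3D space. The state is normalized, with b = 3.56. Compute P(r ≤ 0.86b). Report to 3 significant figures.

With dV = 4πr²dr, the probability is ∫|ψ|² dV over r ≤ 0.86b.
The full normalization integral is A²·[8·π·b^3/3] = 1, fixing A².
Let u = r/b; then A², 4π and the length scale all cancel, so P = ∫_{0}^{0.86} u^2·(1 - u/3)^2·e^(-u) du ÷ ∫_{0}^{∞} u^2·(1 - u/3)^2·e^(-u) du.
With ∫ u^2·(1 - u/3)^2·e^(-u) du = (-u^4 + 2·u^3 - 3·u^2 - 6·u - 6)·e^(-u)/9 + C, the region integral is ≈ 0.071715 and the full one is 2/3.
The region integral divided by the full integral gives P = 0.1076.

P ≈ 0.108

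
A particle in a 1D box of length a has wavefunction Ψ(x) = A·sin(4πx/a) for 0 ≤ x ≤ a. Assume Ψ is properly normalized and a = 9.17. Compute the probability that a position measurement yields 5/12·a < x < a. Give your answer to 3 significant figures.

The probability is P = ∫ |Ψ|² dx over [5/12·a, a].
With A² fixed by ∫|Ψ|² = 1, i.e. A² = (a/2)^(−1), substitute and integrate.
In terms of u = x/a (A² and the length scale cancel between numerator and denominator), P = [∫_{5/12}^{1} sin(4·π·u)^2 du] / [∫_{0}^{1} sin(4·π·u)^2 du].
With ∫ sin(4·π·u)^2 du = u/2 - sin(4·π·u)·cos(4·π·u)/(8·π) + C, the region integral is -√(3)/(32·π) + 7/24 and the full one is 1/2.
Taking the ratio, P = -√(3)/(16·π) + 7/12.

P ≈ 0.549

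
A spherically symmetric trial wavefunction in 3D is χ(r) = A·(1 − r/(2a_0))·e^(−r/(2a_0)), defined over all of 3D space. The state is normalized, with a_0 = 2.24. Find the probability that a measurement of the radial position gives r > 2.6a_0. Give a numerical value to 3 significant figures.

P ≈ 0.943

With dV = 4πr²dr, the probability is ∫|χ|² dV over r > 2.6a_0.
Normalization gives A² = 1/(8·π·a_0^3).
In terms of u = r/a_0 (A², 4π and the length scale all cancel between numerator and denominator), P = [∫_{2.6}^{∞} u^2·(1 - u/2)^2·e^(-u) du] / [∫_{0}^{∞} u^2·(1 - u/2)^2·e^(-u) du].
Using ∫ u^2·(1 - u/2)^2·e^(-u) du = -(u^4/4 + u^2 + 2·u + 2)·e^(-u), the numerator is ≈ 1.8854 and the denominator is 2.
Taking the ratio yields P = 0.9427.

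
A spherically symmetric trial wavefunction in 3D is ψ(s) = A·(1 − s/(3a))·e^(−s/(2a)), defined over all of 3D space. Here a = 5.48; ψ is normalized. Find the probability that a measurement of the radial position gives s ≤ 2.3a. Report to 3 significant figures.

Integrate the radial probability density 4πs²|ψ|² over s ≤ 2.3a.
The full normalization integral is A²·[8·π·a^3/3] = 1, fixing A².
In terms of u = s/a (A², 4π and the length scale all cancel between numerator and denominator), P = [∫_{0}^{2.3} u^2·(1 - u/3)^2·e^(-u) du] / [∫_{0}^{∞} u^2·(1 - u/3)^2·e^(-u) du].
Using ∫ u^2·(1 - u/3)^2·e^(-u) du = (-u^4 + 2·u^3 - 3·u^2 - 6·u - 6)·e^(-u)/9, the numerator is ≈ 0.22865 and the denominator is 2/3.
The region integral divided by the full integral gives P = 0.3430.

P ≈ 0.343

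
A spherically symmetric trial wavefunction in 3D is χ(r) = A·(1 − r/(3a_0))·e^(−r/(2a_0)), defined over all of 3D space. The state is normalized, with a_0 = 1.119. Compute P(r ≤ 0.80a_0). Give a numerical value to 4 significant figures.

With dV = 4πr²dr, the probability is ∫|χ|² dV over r ≤ 0.80a_0.
A² is fixed by ∫₀^∞ 4πr²|χ|² dr = 1, i.e. A² = (8·π·a_0^3/3)^(−1).
In terms of u = r/a_0 (A², 4π and the length scale all cancel between numerator and denominator), P = [∫_{0}^{0.80} u^2·(1 - u/3)^2·e^(-u) du] / [∫_{0}^{∞} u^2·(1 - u/3)^2·e^(-u) du].
An antiderivative of u^2·(1 - u/3)^2·e^(-u) is (-u^4 + 2·u^3 - 3·u^2 - 6·u - 6)·e^(-u)/9; evaluating from 0 to 0.80 gives 2/3 - 2522·e^(-4/5)/1875, while the full integral is 2/3.
The region integral divided by the full integral gives P = 0.093434.

P ≈ 0.09343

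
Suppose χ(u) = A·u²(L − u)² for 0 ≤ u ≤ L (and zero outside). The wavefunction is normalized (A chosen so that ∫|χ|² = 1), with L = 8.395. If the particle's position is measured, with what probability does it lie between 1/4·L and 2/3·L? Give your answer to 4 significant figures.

P ≈ 0.8062

The probability is P = ∫ |χ|² du over [1/4·L, 2/3·L].
Since A² = 1/(L^9/630), this is the region integral divided by the full normalization integral.
Let t = u/L; then A² and the length scale cancel, so P = ∫_{1/4}^{2/3} t^4·(1 - t)^4 dt ÷ ∫_{0}^{1} t^4·(1 - t)^4 dt.
An antiderivative of t^4·(1 - t)^4 is t^5·(70·t^4 - 315·t^3 + 540·t^2 - 420·t + 126)/630; evaluating from 1/4 to 2/3 gives ≈ 0.00127973, while the full integral is 1/630.
The result is P = 0.80623.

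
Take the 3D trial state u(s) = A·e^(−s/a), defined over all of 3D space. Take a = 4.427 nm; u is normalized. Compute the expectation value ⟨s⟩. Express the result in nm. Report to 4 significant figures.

⟨s⟩ ≈ 6.641 nm

By definition ⟨s⟩ = ∫ s |u(s)|² 4πs² ds.
Recall ∫₀^∞ s^m e^(−s/β) ds = m!·β^(m+1), the ratio of the moment integral to the normalization integral gives ⟨s⟩ = 3·a/2.
Putting a = 4.427 gives 6.6405.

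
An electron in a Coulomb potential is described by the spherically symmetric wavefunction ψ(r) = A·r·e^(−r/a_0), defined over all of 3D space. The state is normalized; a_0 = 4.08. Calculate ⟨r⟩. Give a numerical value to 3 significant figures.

By definition ⟨r⟩ = ∫ r |ψ(r)|² 4πr² dr.
Since the A² factors cancel between numerator and denominator, ⟨r⟩ = 5·a_0/2.
Putting a_0 = 4.08 gives 10.20.

⟨r⟩ ≈ 10.2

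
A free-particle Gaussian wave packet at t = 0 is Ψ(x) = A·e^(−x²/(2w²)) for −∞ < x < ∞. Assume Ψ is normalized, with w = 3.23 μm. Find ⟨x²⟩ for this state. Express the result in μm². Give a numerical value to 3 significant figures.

⟨x²⟩ = ∫ x^2 |Ψ|² dx over the full domain.
Evaluating both integrals, ⟨x²⟩ = w^2/2.
Putting w = 3.23 gives 5.216.

⟨x^2⟩ ≈ 5.22 μm^2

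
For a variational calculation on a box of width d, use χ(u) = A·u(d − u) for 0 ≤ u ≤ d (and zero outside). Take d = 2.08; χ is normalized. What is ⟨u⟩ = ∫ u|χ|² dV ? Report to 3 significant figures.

⟨u⟩ = ∫ u |χ|² du over the full domain.
Since the A² factors cancel between numerator and denominator, ⟨u⟩ = d/2.
Putting d = 2.08 gives 1.040.

⟨u⟩ ≈ 1.04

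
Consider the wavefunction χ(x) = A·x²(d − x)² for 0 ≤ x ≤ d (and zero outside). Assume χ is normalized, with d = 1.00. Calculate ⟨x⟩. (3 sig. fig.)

⟨x⟩ ≈ 0.500

⟨x⟩ = ∫ x |χ|² dx over the full domain.
Expanding the polynomial and integrating term by term, the ratio of the moment integral to the normalization integral gives ⟨x⟩ = d/2.
With d = 1.00, ⟨x⟩ = 0.5000.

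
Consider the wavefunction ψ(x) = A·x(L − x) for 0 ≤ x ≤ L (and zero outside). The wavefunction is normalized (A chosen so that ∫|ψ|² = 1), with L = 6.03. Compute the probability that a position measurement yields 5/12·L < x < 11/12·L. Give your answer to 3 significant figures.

P ≈ 0.648

The probability is P = ∫ |ψ|² dx over [5/12·L, 11/12·L].
The normalization integral ∫|ψ|²dx over the whole domain equals L^5/30·A², and A² cancels in the ratio.
In terms of u = x/L (A² and the length scale cancel between numerator and denominator), P = [∫_{5/12}^{11/12} u^2·(1 - u)^2 du] / [∫_{0}^{1} u^2·(1 - u)^2 du].
Using ∫ u^2·(1 - u)^2 du = u^3·(6·u^2 - 15·u + 10)/30, the numerator is ≈ 0.021610 and the denominator is 1/30.
Evaluating gives P = 4481/6912.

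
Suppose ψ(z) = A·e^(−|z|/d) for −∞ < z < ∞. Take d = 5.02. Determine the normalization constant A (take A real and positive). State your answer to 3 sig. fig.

Require ∫ |ψ|² dz = 1 over the whole domain.
∫|ψ|² dz = A²·(d).
Setting this equal to 1 gives A² = 1/(d).
With d = 5.02: A² = 0.1992 and A = 0.4463.

A ≈ 0.446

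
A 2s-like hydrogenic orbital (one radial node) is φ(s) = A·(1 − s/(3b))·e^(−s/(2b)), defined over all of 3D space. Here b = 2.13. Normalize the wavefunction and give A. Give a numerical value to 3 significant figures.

The normalization condition is ∫|φ|² 4πs² ds = 1 from 0 to ∞.
(Spherical symmetry: dV = 4πs² ds.)
∫|φ|² 4πs² ds = A²·(8·π·b^3/3).
Setting this equal to 1 gives A² = 1/(8·π·b^3/3).
Plugging in b = 2.13 yields A = 0.1111.

A ≈ 0.111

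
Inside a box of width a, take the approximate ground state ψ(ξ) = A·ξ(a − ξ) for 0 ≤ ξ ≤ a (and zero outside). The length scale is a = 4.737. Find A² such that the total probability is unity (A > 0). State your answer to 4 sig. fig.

The normalization condition is ∫|ψ|² dξ = 1 from 0 to a.
Expanding the polynomial and integrating term by term, with ψ = A·ξ(a − ξ), the integral evaluates to A²·[a^5/30].
Substituting a = 4.737 gives A² = 0.012578, so A = 0.11215.

A^2 ≈ 0.01258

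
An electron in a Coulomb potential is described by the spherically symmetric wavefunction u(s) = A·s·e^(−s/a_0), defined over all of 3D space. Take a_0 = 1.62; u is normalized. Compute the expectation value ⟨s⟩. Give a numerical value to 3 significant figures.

The expectation value is the |u|²-weighted average of s: ∫ s|u|² 4πs² ds.
Evaluating both integrals, ⟨s⟩ = 5·a_0/2.
Putting a_0 = 1.62 gives 4.050.

⟨s⟩ ≈ 4.05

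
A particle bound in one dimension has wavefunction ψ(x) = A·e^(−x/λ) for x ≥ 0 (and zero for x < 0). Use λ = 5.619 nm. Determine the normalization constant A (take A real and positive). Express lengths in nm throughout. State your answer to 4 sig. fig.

A ≈ 0.5966 nm^(-1/2)

Require ∫ |ψ|² dx = 1 over the whole domain.
With ∫₀^∞ x^0 e^(−αx) dx = 0!/α^1, carrying out the integral gives A² · λ/2.
Hence A² = 1/[λ/2].
With λ = 5.619: A² = 0.35594 and A = 0.59660.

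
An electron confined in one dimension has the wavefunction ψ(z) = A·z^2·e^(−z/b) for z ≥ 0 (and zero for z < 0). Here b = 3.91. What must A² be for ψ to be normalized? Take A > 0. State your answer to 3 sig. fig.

The normalization condition is ∫|ψ|² dz = 1 from 0 to ∞.
Using ∫₀^∞ zⁿ e^(−αz) dz = n!/αⁿ⁺¹, the integral (without the A² prefactor) comes out to 3·b^5/4.
Hence A² = 1/[3·b^5/4].
Plugging in b = 3.91 yields A = 0.03820.

A^2 ≈ 0.00146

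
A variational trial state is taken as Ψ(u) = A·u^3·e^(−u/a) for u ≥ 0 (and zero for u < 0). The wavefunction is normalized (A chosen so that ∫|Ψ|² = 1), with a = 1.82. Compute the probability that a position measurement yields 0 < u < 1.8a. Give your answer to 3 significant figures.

P ≈ 0.0733

|Ψ|² is the probability density, so P = ∫_{0}^{1.8a} |Ψ|² du.
With A² fixed by ∫|Ψ|² = 1, i.e. A² = (45·a^7/8)^(−1), substitute and integrate.
Let t = u/a; then A² and the length scale cancel, so P = ∫_{0}^{1.8} t^6·e^(-2·t) dt ÷ ∫_{0}^{∞} t^6·e^(-2·t) dt.
With ∫ t^6·e^(-2·t) dt = -(4·t^6 + 12·t^5 + 30·t^4 + 60·t^3 + 90·t^2 + 90·t + 45)·e^(-2·t)/8 + C, the region integral is ≈ 0.41216 and the full one is 45/8.
The result is P = 0.07327.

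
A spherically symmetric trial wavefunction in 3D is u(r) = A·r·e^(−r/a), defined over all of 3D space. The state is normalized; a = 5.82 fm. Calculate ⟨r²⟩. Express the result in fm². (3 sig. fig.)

By definition ⟨r²⟩ = ∫ r^2 |u(r)|² 4πr² dr.
Since the A² factors cancel between numerator and denominator, ⟨r²⟩ = 15·a^2/2.
With a = 5.82, ⟨r^2⟩ = 254.0.

⟨r^2⟩ ≈ 254 fm^2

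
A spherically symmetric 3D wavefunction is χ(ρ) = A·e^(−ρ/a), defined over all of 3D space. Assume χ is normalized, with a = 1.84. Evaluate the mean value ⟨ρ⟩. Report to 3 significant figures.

By definition ⟨ρ⟩ = ∫ ρ |χ(ρ)|² 4πρ² dρ.
Recall ∫₀^∞ ρ^m e^(−ρ/β) dρ = m!·β^(m+1), evaluating both integrals, ⟨ρ⟩ = 3·a/2.
Putting a = 1.84 gives 2.760.

⟨ρ⟩ ≈ 2.76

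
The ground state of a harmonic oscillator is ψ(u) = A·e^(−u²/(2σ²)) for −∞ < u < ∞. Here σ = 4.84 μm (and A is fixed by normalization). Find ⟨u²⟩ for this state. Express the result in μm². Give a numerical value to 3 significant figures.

⟨u^2⟩ ≈ 11.7 μm^2

⟨u²⟩ = ∫ u^2 |ψ|² du over the full domain.
With ∫_{−∞}^{∞} u^(2m) e^(−αu²) du = (2m−1)!!·√π / (2^m α^(m+1/2)), evaluating both integrals, ⟨u²⟩ = σ^2/2.
Putting σ = 4.84 gives 11.71.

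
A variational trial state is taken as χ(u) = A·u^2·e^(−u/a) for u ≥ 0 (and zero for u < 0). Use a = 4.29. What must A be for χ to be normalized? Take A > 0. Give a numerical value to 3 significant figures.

Require ∫ |χ|² du = 1 over the whole domain.
Using ∫₀^∞ uⁿ e^(−αu) du = n!/αⁿ⁺¹, the integral (without the A² prefactor) comes out to 3·a^5/4.
Setting this equal to 1 gives A² = 1/(3·a^5/4).
Substituting a = 4.29 gives A² = 0.0009176, so A = 0.03029.

A ≈ 0.0303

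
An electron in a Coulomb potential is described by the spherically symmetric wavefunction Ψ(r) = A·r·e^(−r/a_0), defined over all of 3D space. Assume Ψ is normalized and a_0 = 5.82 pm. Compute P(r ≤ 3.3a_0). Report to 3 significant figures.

Integrate the radial probability density 4πr²|Ψ|² over r ≤ 3.3a_0.
A² is fixed by ∫₀^∞ 4πr²|Ψ|² dr = 1, i.e. A² = (3·π·a_0^5)^(−1).
Substituting u = r/a_0, A², 4π and the length scale all cancel in the ratio: P = ∫_{0}^{3.3} u^4·e^(-2·u) du / ∫_{0}^{∞} u^4·e^(-2·u) du.
Using ∫ u^4·e^(-2·u) du = -(u^4/2 + u^3 + 3·u^2/2 + 3·u/2 + 3/4)·e^(-2·u), the numerator is ≈ 0.59047 and the denominator is 3/4.
Taking the ratio yields P = 0.7873.

P ≈ 0.787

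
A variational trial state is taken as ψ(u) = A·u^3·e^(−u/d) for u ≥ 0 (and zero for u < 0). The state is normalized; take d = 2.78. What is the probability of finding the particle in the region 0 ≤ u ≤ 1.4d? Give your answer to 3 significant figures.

P ≈ 0.0244

The probability is P = ∫ |ψ|² du over [0, 1.4d].
With A² fixed by ∫|ψ|² = 1, i.e. A² = (45·d^7/8)^(−1), substitute and integrate.
Let t = u/d; then A² and the length scale cancel, so P = ∫_{0}^{1.4} t^6·e^(-2·t) dt ÷ ∫_{0}^{∞} t^6·e^(-2·t) dt.
With ∫ t^6·e^(-2·t) dt = -(4·t^6 + 12·t^5 + 30·t^4 + 60·t^3 + 90·t^2 + 90·t + 45)·e^(-2·t)/8 + C, the region integral is ≈ 0.13731 and the full one is 45/8.
Taking the ratio, P = 0.02441.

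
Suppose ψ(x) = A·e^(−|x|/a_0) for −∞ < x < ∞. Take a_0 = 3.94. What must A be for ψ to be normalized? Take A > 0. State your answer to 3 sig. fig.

The normalization condition is ∫|ψ|² dx = 1 from −∞ to ∞.
With ψ = A·e^(−|x|/a_0), the integral evaluates to A²·[a_0].
Setting this equal to 1 gives A² = 1/(a_0).
With a_0 = 3.94: A² = 0.2538 and A = 0.5038.

A ≈ 0.504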